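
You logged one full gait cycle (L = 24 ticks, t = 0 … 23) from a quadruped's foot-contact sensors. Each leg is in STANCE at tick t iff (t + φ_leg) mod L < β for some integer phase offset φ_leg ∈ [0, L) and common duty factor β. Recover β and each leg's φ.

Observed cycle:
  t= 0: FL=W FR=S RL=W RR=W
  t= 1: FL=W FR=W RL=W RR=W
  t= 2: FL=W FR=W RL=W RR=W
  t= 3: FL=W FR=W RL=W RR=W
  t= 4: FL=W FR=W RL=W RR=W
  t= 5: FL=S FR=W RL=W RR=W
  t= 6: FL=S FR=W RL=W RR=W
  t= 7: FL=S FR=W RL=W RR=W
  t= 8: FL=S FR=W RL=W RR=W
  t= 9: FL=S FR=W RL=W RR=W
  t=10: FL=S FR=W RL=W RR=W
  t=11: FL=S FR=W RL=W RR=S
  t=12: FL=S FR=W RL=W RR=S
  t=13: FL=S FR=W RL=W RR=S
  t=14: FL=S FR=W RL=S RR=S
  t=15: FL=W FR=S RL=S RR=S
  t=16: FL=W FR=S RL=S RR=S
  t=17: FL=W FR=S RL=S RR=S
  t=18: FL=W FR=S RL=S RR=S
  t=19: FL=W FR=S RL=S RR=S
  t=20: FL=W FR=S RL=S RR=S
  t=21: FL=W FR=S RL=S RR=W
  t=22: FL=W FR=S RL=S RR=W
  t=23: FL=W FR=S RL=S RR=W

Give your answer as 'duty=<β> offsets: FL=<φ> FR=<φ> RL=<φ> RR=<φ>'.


duty=10 offsets: FL=19 FR=9 RL=10 RR=13

duty β = stance ticks per leg = 10
FL: stance ticks = 10; W→S at t=5 → φ=19
FR: stance ticks = 10; W→S at t=15 → φ=9
RL: stance ticks = 10; W→S at t=14 → φ=10
RR: stance ticks = 10; W→S at t=11 → φ=13


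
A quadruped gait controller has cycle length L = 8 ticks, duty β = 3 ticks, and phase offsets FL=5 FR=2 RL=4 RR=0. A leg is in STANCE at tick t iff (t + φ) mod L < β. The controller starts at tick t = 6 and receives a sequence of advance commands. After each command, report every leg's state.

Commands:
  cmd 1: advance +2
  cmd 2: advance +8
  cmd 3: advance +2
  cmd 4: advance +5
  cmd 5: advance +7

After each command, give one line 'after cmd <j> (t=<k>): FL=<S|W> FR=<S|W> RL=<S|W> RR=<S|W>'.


start t=6: FL=W FR=S RL=S RR=W
cmd 1: advance +2 → t=8, phase=(5,2,4,0) → FL=W FR=S RL=W RR=S
cmd 2: advance +8 → t=16, phase=(5,2,4,0) → FL=W FR=S RL=W RR=S
cmd 3: advance +2 → t=18, phase=(7,4,6,2) → FL=W FR=W RL=W RR=S
cmd 4: advance +5 → t=23, phase=(4,1,3,7) → FL=W FR=S RL=W RR=W
cmd 5: advance +7 → t=30, phase=(3,0,2,6) → FL=W FR=S RL=S RR=W

after cmd 1 (t=8): FL=W FR=S RL=W RR=S
after cmd 2 (t=16): FL=W FR=S RL=W RR=S
after cmd 3 (t=18): FL=W FR=W RL=W RR=S
after cmd 4 (t=23): FL=W FR=S RL=W RR=W
after cmd 5 (t=30): FL=W FR=S RL=S RR=W


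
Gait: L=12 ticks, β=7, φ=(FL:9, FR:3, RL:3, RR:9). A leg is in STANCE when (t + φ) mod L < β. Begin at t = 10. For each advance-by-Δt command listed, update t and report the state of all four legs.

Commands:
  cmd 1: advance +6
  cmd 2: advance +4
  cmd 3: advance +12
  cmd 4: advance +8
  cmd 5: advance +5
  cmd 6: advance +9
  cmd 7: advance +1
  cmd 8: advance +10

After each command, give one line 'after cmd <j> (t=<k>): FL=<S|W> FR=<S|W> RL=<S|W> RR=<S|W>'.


start t=10: FL=W FR=S RL=S RR=W
cmd 1: advance +6 → t=16, phase=(1,7,7,1) → FL=S FR=W RL=W RR=S
cmd 2: advance +4 → t=20, phase=(5,11,11,5) → FL=S FR=W RL=W RR=S
cmd 3: advance +12 → t=32, phase=(5,11,11,5) → FL=S FR=W RL=W RR=S
cmd 4: advance +8 → t=40, phase=(1,7,7,1) → FL=S FR=W RL=W RR=S
cmd 5: advance +5 → t=45, phase=(6,0,0,6) → FL=S FR=S RL=S RR=S
cmd 6: advance +9 → t=54, phase=(3,9,9,3) → FL=S FR=W RL=W RR=S
cmd 7: advance +1 → t=55, phase=(4,10,10,4) → FL=S FR=W RL=W RR=S
cmd 8: advance +10 → t=65, phase=(2,8,8,2) → FL=S FR=W RL=W RR=S

after cmd 1 (t=16): FL=S FR=W RL=W RR=S
after cmd 2 (t=20): FL=S FR=W RL=W RR=S
after cmd 3 (t=32): FL=S FR=W RL=W RR=S
after cmd 4 (t=40): FL=S FR=W RL=W RR=S
after cmd 5 (t=45): FL=S FR=S RL=S RR=S
after cmd 6 (t=54): FL=S FR=W RL=W RR=S
after cmd 7 (t=55): FL=S FR=W RL=W RR=S
after cmd 8 (t=65): FL=S FR=W RL=W RR=S


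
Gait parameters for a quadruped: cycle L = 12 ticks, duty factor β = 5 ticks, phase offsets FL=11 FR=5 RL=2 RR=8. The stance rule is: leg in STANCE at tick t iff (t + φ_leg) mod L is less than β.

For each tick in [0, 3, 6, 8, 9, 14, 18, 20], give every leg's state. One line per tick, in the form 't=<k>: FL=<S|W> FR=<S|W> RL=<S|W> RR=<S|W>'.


t=0: FL=W FR=W RL=S RR=W
t=3: FL=S FR=W RL=W RR=W
t=6: FL=W FR=W RL=W RR=S
t=8: FL=W FR=S RL=W RR=S
t=9: FL=W FR=S RL=W RR=W
t=14: FL=S FR=W RL=S RR=W
t=18: FL=W FR=W RL=W RR=S
t=20: FL=W FR=S RL=W RR=S

t=0: phase=(11,5,2,8) vs β=5 → FL=W FR=W RL=S RR=W
t=3: phase=(2,8,5,11) vs β=5 → FL=S FR=W RL=W RR=W
t=6: phase=(5,11,8,2) vs β=5 → FL=W FR=W RL=W RR=S
t=8: phase=(7,1,10,4) vs β=5 → FL=W FR=S RL=W RR=S
t=9: phase=(8,2,11,5) vs β=5 → FL=W FR=S RL=W RR=W
t=14: phase=(1,7,4,10) vs β=5 → FL=S FR=W RL=S RR=W
t=18: phase=(5,11,8,2) vs β=5 → FL=W FR=W RL=W RR=S
t=20: phase=(7,1,10,4) vs β=5 → FL=W FR=S RL=W RR=S


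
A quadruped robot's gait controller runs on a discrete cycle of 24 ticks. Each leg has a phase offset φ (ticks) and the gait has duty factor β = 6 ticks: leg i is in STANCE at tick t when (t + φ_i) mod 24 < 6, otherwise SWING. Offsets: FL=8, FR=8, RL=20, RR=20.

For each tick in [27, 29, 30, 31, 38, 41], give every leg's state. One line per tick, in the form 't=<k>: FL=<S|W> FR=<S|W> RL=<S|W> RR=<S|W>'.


t=27: phase=(11,11,23,23) vs β=6 → FL=W FR=W RL=W RR=W
t=29: phase=(13,13,1,1) vs β=6 → FL=W FR=W RL=S RR=S
t=30: phase=(14,14,2,2) vs β=6 → FL=W FR=W RL=S RR=S
t=31: phase=(15,15,3,3) vs β=6 → FL=W FR=W RL=S RR=S
t=38: phase=(22,22,10,10) vs β=6 → FL=W FR=W RL=W RR=W
t=41: phase=(1,1,13,13) vs β=6 → FL=S FR=S RL=W RR=W

t=27: FL=W FR=W RL=W RR=W
t=29: FL=W FR=W RL=S RR=S
t=30: FL=W FR=W RL=S RR=S
t=31: FL=W FR=W RL=S RR=S
t=38: FL=W FR=W RL=W RR=W
t=41: FL=S FR=S RL=W RR=W


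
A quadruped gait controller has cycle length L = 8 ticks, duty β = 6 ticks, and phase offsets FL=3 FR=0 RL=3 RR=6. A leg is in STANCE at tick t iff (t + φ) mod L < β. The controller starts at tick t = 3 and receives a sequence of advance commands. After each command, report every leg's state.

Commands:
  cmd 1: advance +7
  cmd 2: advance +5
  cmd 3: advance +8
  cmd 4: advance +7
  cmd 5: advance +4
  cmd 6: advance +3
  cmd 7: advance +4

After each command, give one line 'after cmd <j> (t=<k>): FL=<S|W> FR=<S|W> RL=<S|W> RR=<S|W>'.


start t=3: FL=W FR=S RL=W RR=S
cmd 1: advance +7 → t=10, phase=(5,2,5,0) → FL=S FR=S RL=S RR=S
cmd 2: advance +5 → t=15, phase=(2,7,2,5) → FL=S FR=W RL=S RR=S
cmd 3: advance +8 → t=23, phase=(2,7,2,5) → FL=S FR=W RL=S RR=S
cmd 4: advance +7 → t=30, phase=(1,6,1,4) → FL=S FR=W RL=S RR=S
cmd 5: advance +4 → t=34, phase=(5,2,5,0) → FL=S FR=S RL=S RR=S
cmd 6: advance +3 → t=37, phase=(0,5,0,3) → FL=S FR=S RL=S RR=S
cmd 7: advance +4 → t=41, phase=(4,1,4,7) → FL=S FR=S RL=S RR=W

after cmd 1 (t=10): FL=S FR=S RL=S RR=S
after cmd 2 (t=15): FL=S FR=W RL=S RR=S
after cmd 3 (t=23): FL=S FR=W RL=S RR=S
after cmd 4 (t=30): FL=S FR=W RL=S RR=S
after cmd 5 (t=34): FL=S FR=S RL=S RR=S
after cmd 6 (t=37): FL=S FR=S RL=S RR=S
after cmd 7 (t=41): FL=S FR=S RL=S RR=W


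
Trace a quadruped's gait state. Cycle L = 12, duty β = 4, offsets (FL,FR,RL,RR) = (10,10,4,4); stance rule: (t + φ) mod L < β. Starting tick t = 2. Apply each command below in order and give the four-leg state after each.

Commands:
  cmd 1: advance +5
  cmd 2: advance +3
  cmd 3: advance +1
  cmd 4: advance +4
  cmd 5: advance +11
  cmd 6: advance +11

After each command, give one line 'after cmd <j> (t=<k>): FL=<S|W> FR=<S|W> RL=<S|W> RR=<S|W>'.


after cmd 1 (t=7): FL=W FR=W RL=W RR=W
after cmd 2 (t=10): FL=W FR=W RL=S RR=S
after cmd 3 (t=11): FL=W FR=W RL=S RR=S
after cmd 4 (t=15): FL=S FR=S RL=W RR=W
after cmd 5 (t=26): FL=S FR=S RL=W RR=W
after cmd 6 (t=37): FL=W FR=W RL=W RR=W

start t=2: FL=S FR=S RL=W RR=W
cmd 1: advance +5 → t=7, phase=(5,5,11,11) → FL=W FR=W RL=W RR=W
cmd 2: advance +3 → t=10, phase=(8,8,2,2) → FL=W FR=W RL=S RR=S
cmd 3: advance +1 → t=11, phase=(9,9,3,3) → FL=W FR=W RL=S RR=S
cmd 4: advance +4 → t=15, phase=(1,1,7,7) → FL=S FR=S RL=W RR=W
cmd 5: advance +11 → t=26, phase=(0,0,6,6) → FL=S FR=S RL=W RR=W
cmd 6: advance +11 → t=37, phase=(11,11,5,5) → FL=W FR=W RL=W RR=W


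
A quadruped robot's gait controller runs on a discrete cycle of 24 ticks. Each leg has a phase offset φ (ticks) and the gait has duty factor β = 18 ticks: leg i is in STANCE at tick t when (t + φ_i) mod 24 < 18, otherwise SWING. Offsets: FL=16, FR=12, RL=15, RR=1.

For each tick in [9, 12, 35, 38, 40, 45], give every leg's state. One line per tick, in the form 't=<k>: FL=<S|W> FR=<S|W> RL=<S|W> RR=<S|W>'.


t=9: FL=S FR=W RL=S RR=S
t=12: FL=S FR=S RL=S RR=S
t=35: FL=S FR=W RL=S RR=S
t=38: FL=S FR=S RL=S RR=S
t=40: FL=S FR=S RL=S RR=S
t=45: FL=S FR=S RL=S RR=W

t=9: phase=(1,21,0,10) vs β=18 → FL=S FR=W RL=S RR=S
t=12: phase=(4,0,3,13) vs β=18 → FL=S FR=S RL=S RR=S
t=35: phase=(3,23,2,12) vs β=18 → FL=S FR=W RL=S RR=S
t=38: phase=(6,2,5,15) vs β=18 → FL=S FR=S RL=S RR=S
t=40: phase=(8,4,7,17) vs β=18 → FL=S FR=S RL=S RR=S
t=45: phase=(13,9,12,22) vs β=18 → FL=S FR=S RL=S RR=W


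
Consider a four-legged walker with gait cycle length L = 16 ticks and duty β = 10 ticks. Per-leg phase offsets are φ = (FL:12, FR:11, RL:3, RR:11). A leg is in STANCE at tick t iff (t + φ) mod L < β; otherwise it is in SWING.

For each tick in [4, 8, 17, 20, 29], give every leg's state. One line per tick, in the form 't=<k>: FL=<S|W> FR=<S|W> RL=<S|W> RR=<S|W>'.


t=4: FL=S FR=W RL=S RR=W
t=8: FL=S FR=S RL=W RR=S
t=17: FL=W FR=W RL=S RR=W
t=20: FL=S FR=W RL=S RR=W
t=29: FL=S FR=S RL=S RR=S

t=4: phase=(0,15,7,15) vs β=10 → FL=S FR=W RL=S RR=W
t=8: phase=(4,3,11,3) vs β=10 → FL=S FR=S RL=W RR=S
t=17: phase=(13,12,4,12) vs β=10 → FL=W FR=W RL=S RR=W
t=20: phase=(0,15,7,15) vs β=10 → FL=S FR=W RL=S RR=W
t=29: phase=(9,8,0,8) vs β=10 → FL=S FR=S RL=S RR=S


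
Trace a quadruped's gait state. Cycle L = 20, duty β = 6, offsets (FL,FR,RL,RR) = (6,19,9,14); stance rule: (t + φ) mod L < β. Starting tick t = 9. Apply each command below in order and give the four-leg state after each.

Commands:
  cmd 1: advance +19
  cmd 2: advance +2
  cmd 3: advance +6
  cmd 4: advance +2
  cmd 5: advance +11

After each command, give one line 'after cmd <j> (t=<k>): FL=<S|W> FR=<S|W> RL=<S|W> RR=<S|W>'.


start t=9: FL=W FR=W RL=W RR=S
cmd 1: advance +19 → t=28, phase=(14,7,17,2) → FL=W FR=W RL=W RR=S
cmd 2: advance +2 → t=30, phase=(16,9,19,4) → FL=W FR=W RL=W RR=S
cmd 3: advance +6 → t=36, phase=(2,15,5,10) → FL=S FR=W RL=S RR=W
cmd 4: advance +2 → t=38, phase=(4,17,7,12) → FL=S FR=W RL=W RR=W
cmd 5: advance +11 → t=49, phase=(15,8,18,3) → FL=W FR=W RL=W RR=S

after cmd 1 (t=28): FL=W FR=W RL=W RR=S
after cmd 2 (t=30): FL=W FR=W RL=W RR=S
after cmd 3 (t=36): FL=S FR=W RL=S RR=W
after cmd 4 (t=38): FL=S FR=W RL=W RR=W
after cmd 5 (t=49): FL=W FR=W RL=W RR=S


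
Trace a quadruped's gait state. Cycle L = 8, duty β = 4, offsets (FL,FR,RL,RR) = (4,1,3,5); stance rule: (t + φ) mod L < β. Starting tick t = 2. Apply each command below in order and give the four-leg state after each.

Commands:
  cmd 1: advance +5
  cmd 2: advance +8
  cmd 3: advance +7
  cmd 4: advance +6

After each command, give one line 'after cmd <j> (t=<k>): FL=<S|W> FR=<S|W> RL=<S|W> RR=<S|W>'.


after cmd 1 (t=7): FL=S FR=S RL=S RR=W
after cmd 2 (t=15): FL=S FR=S RL=S RR=W
after cmd 3 (t=22): FL=S FR=W RL=S RR=S
after cmd 4 (t=28): FL=S FR=W RL=W RR=S

start t=2: FL=W FR=S RL=W RR=W
cmd 1: advance +5 → t=7, phase=(3,0,2,4) → FL=S FR=S RL=S RR=W
cmd 2: advance +8 → t=15, phase=(3,0,2,4) → FL=S FR=S RL=S RR=W
cmd 3: advance +7 → t=22, phase=(2,7,1,3) → FL=S FR=W RL=S RR=S
cmd 4: advance +6 → t=28, phase=(0,5,7,1) → FL=S FR=W RL=W RR=S


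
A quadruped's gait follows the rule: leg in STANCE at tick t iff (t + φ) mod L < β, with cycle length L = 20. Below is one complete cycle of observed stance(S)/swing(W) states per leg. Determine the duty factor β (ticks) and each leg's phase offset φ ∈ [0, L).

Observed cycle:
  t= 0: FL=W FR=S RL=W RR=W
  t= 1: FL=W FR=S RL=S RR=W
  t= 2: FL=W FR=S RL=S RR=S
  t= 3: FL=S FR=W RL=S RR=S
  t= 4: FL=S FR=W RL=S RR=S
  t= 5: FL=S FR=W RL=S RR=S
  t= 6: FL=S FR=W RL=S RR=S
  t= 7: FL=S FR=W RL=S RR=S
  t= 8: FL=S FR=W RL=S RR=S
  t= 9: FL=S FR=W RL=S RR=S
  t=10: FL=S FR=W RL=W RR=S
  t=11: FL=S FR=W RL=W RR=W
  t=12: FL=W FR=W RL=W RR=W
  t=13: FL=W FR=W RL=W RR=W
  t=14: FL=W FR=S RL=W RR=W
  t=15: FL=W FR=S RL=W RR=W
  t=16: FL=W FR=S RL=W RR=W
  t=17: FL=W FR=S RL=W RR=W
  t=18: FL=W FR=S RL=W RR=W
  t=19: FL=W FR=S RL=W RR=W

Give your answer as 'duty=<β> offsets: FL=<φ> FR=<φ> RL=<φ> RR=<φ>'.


duty=9 offsets: FL=17 FR=6 RL=19 RR=18

duty β = stance ticks per leg = 9
FL: stance ticks = 9; W→S at t=3 → φ=17
FR: stance ticks = 9; W→S at t=14 → φ=6
RL: stance ticks = 9; W→S at t=1 → φ=19
RR: stance ticks = 9; W→S at t=2 → φ=18


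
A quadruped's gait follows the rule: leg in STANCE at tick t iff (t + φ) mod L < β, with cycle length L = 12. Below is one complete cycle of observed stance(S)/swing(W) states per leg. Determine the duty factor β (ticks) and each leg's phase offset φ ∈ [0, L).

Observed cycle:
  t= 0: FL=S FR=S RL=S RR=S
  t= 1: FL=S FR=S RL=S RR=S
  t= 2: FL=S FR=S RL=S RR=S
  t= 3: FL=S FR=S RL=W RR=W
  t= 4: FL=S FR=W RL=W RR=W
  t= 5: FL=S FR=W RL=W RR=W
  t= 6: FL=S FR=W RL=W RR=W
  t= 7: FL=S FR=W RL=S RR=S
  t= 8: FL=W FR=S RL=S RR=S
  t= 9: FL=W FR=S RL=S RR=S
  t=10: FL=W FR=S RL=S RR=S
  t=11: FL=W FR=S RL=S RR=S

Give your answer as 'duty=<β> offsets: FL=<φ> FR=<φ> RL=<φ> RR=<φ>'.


duty=8 offsets: FL=0 FR=4 RL=5 RR=5

duty β = stance ticks per leg = 8
FL: stance ticks = 8; W→S at t=0 → φ=0
FR: stance ticks = 8; W→S at t=8 → φ=4
RL: stance ticks = 8; W→S at t=7 → φ=5
RR: stance ticks = 8; W→S at t=7 → φ=5


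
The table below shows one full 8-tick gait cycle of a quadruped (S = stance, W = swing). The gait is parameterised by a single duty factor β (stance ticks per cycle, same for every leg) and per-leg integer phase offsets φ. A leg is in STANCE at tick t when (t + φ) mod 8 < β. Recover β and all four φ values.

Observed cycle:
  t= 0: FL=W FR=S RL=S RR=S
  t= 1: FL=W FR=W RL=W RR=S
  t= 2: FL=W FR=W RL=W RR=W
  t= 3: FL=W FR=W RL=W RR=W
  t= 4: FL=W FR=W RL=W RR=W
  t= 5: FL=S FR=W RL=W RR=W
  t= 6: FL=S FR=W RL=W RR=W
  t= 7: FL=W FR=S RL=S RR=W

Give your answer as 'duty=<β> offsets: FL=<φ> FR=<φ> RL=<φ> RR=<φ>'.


duty=2 offsets: FL=3 FR=1 RL=1 RR=0

duty β = stance ticks per leg = 2
FL: stance ticks = 2; W→S at t=5 → φ=3
FR: stance ticks = 2; W→S at t=7 → φ=1
RL: stance ticks = 2; W→S at t=7 → φ=1
RR: stance ticks = 2; W→S at t=0 → φ=0


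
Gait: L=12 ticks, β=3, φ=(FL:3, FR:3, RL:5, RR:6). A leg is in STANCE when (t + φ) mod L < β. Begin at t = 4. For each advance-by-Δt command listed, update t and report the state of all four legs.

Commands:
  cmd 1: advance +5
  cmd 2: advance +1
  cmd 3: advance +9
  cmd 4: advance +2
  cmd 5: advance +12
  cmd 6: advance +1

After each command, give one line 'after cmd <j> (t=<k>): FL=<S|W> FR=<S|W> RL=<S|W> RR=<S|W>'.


start t=4: FL=W FR=W RL=W RR=W
cmd 1: advance +5 → t=9, phase=(0,0,2,3) → FL=S FR=S RL=S RR=W
cmd 2: advance +1 → t=10, phase=(1,1,3,4) → FL=S FR=S RL=W RR=W
cmd 3: advance +9 → t=19, phase=(10,10,0,1) → FL=W FR=W RL=S RR=S
cmd 4: advance +2 → t=21, phase=(0,0,2,3) → FL=S FR=S RL=S RR=W
cmd 5: advance +12 → t=33, phase=(0,0,2,3) → FL=S FR=S RL=S RR=W
cmd 6: advance +1 → t=34, phase=(1,1,3,4) → FL=S FR=S RL=W RR=W

after cmd 1 (t=9): FL=S FR=S RL=S RR=W
after cmd 2 (t=10): FL=S FR=S RL=W RR=W
after cmd 3 (t=19): FL=W FR=W RL=S RR=S
after cmd 4 (t=21): FL=S FR=S RL=S RR=W
after cmd 5 (t=33): FL=S FR=S RL=S RR=W
after cmd 6 (t=34): FL=S FR=S RL=W RR=W


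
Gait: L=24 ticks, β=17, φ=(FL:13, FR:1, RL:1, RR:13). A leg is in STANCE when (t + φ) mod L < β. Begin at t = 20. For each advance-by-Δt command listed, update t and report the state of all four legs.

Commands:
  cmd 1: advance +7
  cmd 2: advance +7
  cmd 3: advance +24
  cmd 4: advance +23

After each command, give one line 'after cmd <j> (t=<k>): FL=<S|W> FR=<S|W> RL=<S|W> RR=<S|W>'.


start t=20: FL=S FR=W RL=W RR=S
cmd 1: advance +7 → t=27, phase=(16,4,4,16) → FL=S FR=S RL=S RR=S
cmd 2: advance +7 → t=34, phase=(23,11,11,23) → FL=W FR=S RL=S RR=W
cmd 3: advance +24 → t=58, phase=(23,11,11,23) → FL=W FR=S RL=S RR=W
cmd 4: advance +23 → t=81, phase=(22,10,10,22) → FL=W FR=S RL=S RR=W

after cmd 1 (t=27): FL=S FR=S RL=S RR=S
after cmd 2 (t=34): FL=W FR=S RL=S RR=W
after cmd 3 (t=58): FL=W FR=S RL=S RR=W
after cmd 4 (t=81): FL=W FR=S RL=S RR=W


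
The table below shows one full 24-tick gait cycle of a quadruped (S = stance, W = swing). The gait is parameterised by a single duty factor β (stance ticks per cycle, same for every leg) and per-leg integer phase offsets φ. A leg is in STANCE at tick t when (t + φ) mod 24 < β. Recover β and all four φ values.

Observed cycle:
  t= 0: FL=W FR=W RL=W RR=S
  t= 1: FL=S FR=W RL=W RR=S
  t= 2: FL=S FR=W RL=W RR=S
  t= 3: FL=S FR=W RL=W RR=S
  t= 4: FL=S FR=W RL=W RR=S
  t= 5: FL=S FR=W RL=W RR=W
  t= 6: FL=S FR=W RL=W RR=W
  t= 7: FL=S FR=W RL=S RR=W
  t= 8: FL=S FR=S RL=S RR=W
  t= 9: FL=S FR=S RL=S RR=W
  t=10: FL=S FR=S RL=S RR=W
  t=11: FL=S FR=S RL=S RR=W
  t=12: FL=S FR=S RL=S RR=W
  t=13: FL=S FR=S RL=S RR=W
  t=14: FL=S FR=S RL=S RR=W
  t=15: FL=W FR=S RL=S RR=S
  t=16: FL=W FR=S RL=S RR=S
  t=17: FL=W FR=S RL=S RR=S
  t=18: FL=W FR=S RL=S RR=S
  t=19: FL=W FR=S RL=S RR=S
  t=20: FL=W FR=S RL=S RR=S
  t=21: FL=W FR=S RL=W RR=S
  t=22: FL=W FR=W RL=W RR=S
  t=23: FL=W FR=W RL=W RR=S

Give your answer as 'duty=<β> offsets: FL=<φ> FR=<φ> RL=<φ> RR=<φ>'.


duty=14 offsets: FL=23 FR=16 RL=17 RR=9

duty β = stance ticks per leg = 14
FL: stance ticks = 14; W→S at t=1 → φ=23
FR: stance ticks = 14; W→S at t=8 → φ=16
RL: stance ticks = 14; W→S at t=7 → φ=17
RR: stance ticks = 14; W→S at t=15 → φ=9


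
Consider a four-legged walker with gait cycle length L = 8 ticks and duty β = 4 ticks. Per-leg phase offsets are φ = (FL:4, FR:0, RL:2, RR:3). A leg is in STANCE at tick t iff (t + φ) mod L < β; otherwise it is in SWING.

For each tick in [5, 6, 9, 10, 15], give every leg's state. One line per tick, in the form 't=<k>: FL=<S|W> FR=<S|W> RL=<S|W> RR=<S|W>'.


t=5: phase=(1,5,7,0) vs β=4 → FL=S FR=W RL=W RR=S
t=6: phase=(2,6,0,1) vs β=4 → FL=S FR=W RL=S RR=S
t=9: phase=(5,1,3,4) vs β=4 → FL=W FR=S RL=S RR=W
t=10: phase=(6,2,4,5) vs β=4 → FL=W FR=S RL=W RR=W
t=15: phase=(3,7,1,2) vs β=4 → FL=S FR=W RL=S RR=S

t=5: FL=S FR=W RL=W RR=S
t=6: FL=S FR=W RL=S RR=S
t=9: FL=W FR=S RL=S RR=W
t=10: FL=W FR=S RL=W RR=W
t=15: FL=S FR=W RL=S RR=S


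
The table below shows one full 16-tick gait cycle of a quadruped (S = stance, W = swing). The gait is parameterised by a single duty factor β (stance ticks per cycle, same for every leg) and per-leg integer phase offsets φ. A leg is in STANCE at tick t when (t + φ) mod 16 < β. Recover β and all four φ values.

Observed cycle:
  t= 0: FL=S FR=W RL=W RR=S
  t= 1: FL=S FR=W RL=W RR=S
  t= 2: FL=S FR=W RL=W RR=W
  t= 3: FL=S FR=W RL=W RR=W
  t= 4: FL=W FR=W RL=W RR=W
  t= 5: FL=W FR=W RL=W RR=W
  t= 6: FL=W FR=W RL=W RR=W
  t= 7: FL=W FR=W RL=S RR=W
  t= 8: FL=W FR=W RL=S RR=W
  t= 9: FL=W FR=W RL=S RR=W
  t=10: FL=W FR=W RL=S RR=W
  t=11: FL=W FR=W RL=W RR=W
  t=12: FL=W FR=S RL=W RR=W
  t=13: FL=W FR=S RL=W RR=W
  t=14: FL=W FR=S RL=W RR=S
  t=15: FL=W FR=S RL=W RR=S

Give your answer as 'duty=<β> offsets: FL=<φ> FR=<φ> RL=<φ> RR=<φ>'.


duty=4 offsets: FL=0 FR=4 RL=9 RR=2

duty β = stance ticks per leg = 4
FL: stance ticks = 4; W→S at t=0 → φ=0
FR: stance ticks = 4; W→S at t=12 → φ=4
RL: stance ticks = 4; W→S at t=7 → φ=9
RR: stance ticks = 4; W→S at t=14 → φ=2


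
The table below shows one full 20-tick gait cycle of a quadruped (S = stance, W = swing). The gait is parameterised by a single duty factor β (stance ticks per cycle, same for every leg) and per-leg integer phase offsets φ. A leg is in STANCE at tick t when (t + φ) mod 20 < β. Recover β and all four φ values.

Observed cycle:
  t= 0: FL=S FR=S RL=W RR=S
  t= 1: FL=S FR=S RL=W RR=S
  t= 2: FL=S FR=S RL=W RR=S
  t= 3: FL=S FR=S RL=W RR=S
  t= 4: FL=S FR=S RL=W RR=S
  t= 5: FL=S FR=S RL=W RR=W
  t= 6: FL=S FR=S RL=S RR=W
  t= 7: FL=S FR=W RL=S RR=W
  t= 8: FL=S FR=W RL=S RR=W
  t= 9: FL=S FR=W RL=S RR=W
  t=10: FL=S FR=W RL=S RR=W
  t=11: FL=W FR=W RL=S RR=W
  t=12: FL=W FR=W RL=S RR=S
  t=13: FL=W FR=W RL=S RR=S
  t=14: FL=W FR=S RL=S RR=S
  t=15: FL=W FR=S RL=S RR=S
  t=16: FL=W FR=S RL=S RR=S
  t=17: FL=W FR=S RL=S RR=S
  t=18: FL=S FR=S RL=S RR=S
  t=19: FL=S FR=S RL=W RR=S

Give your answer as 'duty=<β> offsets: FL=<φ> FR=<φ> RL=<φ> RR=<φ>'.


duty=13 offsets: FL=2 FR=6 RL=14 RR=8

duty β = stance ticks per leg = 13
FL: stance ticks = 13; W→S at t=18 → φ=2
FR: stance ticks = 13; W→S at t=14 → φ=6
RL: stance ticks = 13; W→S at t=6 → φ=14
RR: stance ticks = 13; W→S at t=12 → φ=8


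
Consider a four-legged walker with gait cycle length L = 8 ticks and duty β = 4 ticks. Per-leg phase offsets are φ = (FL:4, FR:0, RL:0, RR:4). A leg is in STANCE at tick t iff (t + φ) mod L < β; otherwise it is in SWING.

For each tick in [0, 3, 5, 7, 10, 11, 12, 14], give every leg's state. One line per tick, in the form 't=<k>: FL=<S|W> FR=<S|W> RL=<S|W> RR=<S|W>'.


t=0: phase=(4,0,0,4) vs β=4 → FL=W FR=S RL=S RR=W
t=3: phase=(7,3,3,7) vs β=4 → FL=W FR=S RL=S RR=W
t=5: phase=(1,5,5,1) vs β=4 → FL=S FR=W RL=W RR=S
t=7: phase=(3,7,7,3) vs β=4 → FL=S FR=W RL=W RR=S
t=10: phase=(6,2,2,6) vs β=4 → FL=W FR=S RL=S RR=W
t=11: phase=(7,3,3,7) vs β=4 → FL=W FR=S RL=S RR=W
t=12: phase=(0,4,4,0) vs β=4 → FL=S FR=W RL=W RR=S
t=14: phase=(2,6,6,2) vs β=4 → FL=S FR=W RL=W RR=S

t=0: FL=W FR=S RL=S RR=W
t=3: FL=W FR=S RL=S RR=W
t=5: FL=S FR=W RL=W RR=S
t=7: FL=S FR=W RL=W RR=S
t=10: FL=W FR=S RL=S RR=W
t=11: FL=W FR=S RL=S RR=W
t=12: FL=S FR=W RL=W RR=S
t=14: FL=S FR=W RL=W RR=S


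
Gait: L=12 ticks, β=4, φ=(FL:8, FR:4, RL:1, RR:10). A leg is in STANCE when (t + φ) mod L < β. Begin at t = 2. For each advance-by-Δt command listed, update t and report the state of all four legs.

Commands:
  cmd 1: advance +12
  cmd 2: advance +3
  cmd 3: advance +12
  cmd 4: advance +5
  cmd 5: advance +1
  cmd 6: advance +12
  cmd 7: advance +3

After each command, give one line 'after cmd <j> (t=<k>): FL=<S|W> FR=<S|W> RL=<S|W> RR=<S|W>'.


start t=2: FL=W FR=W RL=S RR=S
cmd 1: advance +12 → t=14, phase=(10,6,3,0) → FL=W FR=W RL=S RR=S
cmd 2: advance +3 → t=17, phase=(1,9,6,3) → FL=S FR=W RL=W RR=S
cmd 3: advance +12 → t=29, phase=(1,9,6,3) → FL=S FR=W RL=W RR=S
cmd 4: advance +5 → t=34, phase=(6,2,11,8) → FL=W FR=S RL=W RR=W
cmd 5: advance +1 → t=35, phase=(7,3,0,9) → FL=W FR=S RL=S RR=W
cmd 6: advance +12 → t=47, phase=(7,3,0,9) → FL=W FR=S RL=S RR=W
cmd 7: advance +3 → t=50, phase=(10,6,3,0) → FL=W FR=W RL=S RR=S

after cmd 1 (t=14): FL=W FR=W RL=S RR=S
after cmd 2 (t=17): FL=S FR=W RL=W RR=S
after cmd 3 (t=29): FL=S FR=W RL=W RR=S
after cmd 4 (t=34): FL=W FR=S RL=W RR=W
after cmd 5 (t=35): FL=W FR=S RL=S RR=W
after cmd 6 (t=47): FL=W FR=S RL=S RR=W
after cmd 7 (t=50): FL=W FR=W RL=S RR=S


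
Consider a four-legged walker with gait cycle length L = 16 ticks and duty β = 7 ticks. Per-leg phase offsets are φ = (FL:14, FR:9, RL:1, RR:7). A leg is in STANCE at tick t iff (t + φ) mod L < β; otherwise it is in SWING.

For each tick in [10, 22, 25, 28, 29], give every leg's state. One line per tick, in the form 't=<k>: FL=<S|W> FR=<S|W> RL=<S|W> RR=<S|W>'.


t=10: phase=(8,3,11,1) vs β=7 → FL=W FR=S RL=W RR=S
t=22: phase=(4,15,7,13) vs β=7 → FL=S FR=W RL=W RR=W
t=25: phase=(7,2,10,0) vs β=7 → FL=W FR=S RL=W RR=S
t=28: phase=(10,5,13,3) vs β=7 → FL=W FR=S RL=W RR=S
t=29: phase=(11,6,14,4) vs β=7 → FL=W FR=S RL=W RR=S

t=10: FL=W FR=S RL=W RR=S
t=22: FL=S FR=W RL=W RR=W
t=25: FL=W FR=S RL=W RR=S
t=28: FL=W FR=S RL=W RR=S
t=29: FL=W FR=S RL=W RR=S


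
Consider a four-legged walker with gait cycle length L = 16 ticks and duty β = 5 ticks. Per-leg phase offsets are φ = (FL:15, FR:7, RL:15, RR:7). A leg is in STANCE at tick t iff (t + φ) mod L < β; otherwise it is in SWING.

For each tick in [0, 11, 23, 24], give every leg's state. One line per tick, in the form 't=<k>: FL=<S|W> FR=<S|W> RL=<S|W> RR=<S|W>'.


t=0: FL=W FR=W RL=W RR=W
t=11: FL=W FR=S RL=W RR=S
t=23: FL=W FR=W RL=W RR=W
t=24: FL=W FR=W RL=W RR=W

t=0: phase=(15,7,15,7) vs β=5 → FL=W FR=W RL=W RR=W
t=11: phase=(10,2,10,2) vs β=5 → FL=W FR=S RL=W RR=S
t=23: phase=(6,14,6,14) vs β=5 → FL=W FR=W RL=W RR=W
t=24: phase=(7,15,7,15) vs β=5 → FL=W FR=W RL=W RR=W


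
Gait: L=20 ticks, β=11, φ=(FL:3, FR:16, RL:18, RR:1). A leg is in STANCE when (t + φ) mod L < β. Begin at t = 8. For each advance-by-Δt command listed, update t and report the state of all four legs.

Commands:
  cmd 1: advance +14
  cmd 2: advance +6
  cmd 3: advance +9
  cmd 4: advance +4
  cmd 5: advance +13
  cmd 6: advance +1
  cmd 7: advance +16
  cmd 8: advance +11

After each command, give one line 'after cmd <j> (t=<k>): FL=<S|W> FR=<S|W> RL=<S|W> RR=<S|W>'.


after cmd 1 (t=22): FL=S FR=W RL=S RR=S
after cmd 2 (t=28): FL=W FR=S RL=S RR=S
after cmd 3 (t=37): FL=S FR=W RL=W RR=W
after cmd 4 (t=41): FL=S FR=W RL=W RR=S
after cmd 5 (t=54): FL=W FR=S RL=W RR=W
after cmd 6 (t=55): FL=W FR=W RL=W RR=W
after cmd 7 (t=71): FL=W FR=S RL=S RR=W
after cmd 8 (t=82): FL=S FR=W RL=S RR=S

start t=8: FL=W FR=S RL=S RR=S
cmd 1: advance +14 → t=22, phase=(5,18,0,3) → FL=S FR=W RL=S RR=S
cmd 2: advance +6 → t=28, phase=(11,4,6,9) → FL=W FR=S RL=S RR=S
cmd 3: advance +9 → t=37, phase=(0,13,15,18) → FL=S FR=W RL=W RR=W
cmd 4: advance +4 → t=41, phase=(4,17,19,2) → FL=S FR=W RL=W RR=S
cmd 5: advance +13 → t=54, phase=(17,10,12,15) → FL=W FR=S RL=W RR=W
cmd 6: advance +1 → t=55, phase=(18,11,13,16) → FL=W FR=W RL=W RR=W
cmd 7: advance +16 → t=71, phase=(14,7,9,12) → FL=W FR=S RL=S RR=W
cmd 8: advance +11 → t=82, phase=(5,18,0,3) → FL=S FR=W RL=S RR=S


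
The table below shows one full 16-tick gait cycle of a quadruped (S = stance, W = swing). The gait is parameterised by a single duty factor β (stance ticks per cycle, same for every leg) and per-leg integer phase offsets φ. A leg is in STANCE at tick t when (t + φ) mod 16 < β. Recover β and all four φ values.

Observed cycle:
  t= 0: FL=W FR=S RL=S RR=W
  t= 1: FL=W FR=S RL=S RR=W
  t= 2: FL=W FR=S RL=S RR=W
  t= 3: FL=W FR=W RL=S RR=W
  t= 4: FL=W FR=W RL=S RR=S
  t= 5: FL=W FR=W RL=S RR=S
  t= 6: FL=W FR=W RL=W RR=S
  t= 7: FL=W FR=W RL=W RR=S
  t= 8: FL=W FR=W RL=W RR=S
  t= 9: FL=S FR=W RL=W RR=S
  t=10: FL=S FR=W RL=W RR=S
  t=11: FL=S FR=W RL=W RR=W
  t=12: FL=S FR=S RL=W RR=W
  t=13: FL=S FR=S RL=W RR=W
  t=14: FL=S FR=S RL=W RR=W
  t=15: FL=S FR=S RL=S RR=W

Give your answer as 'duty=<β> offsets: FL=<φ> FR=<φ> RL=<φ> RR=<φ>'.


duty β = stance ticks per leg = 7
FL: stance ticks = 7; W→S at t=9 → φ=7
FR: stance ticks = 7; W→S at t=12 → φ=4
RL: stance ticks = 7; W→S at t=15 → φ=1
RR: stance ticks = 7; W→S at t=4 → φ=12

duty=7 offsets: FL=7 FR=4 RL=1 RR=12


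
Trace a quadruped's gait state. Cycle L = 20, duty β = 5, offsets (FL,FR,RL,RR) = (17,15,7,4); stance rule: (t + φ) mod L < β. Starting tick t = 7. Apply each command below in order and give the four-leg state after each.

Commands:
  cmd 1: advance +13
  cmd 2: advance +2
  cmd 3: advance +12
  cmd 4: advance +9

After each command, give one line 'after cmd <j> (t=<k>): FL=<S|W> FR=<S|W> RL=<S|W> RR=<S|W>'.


start t=7: FL=S FR=S RL=W RR=W
cmd 1: advance +13 → t=20, phase=(17,15,7,4) → FL=W FR=W RL=W RR=S
cmd 2: advance +2 → t=22, phase=(19,17,9,6) → FL=W FR=W RL=W RR=W
cmd 3: advance +12 → t=34, phase=(11,9,1,18) → FL=W FR=W RL=S RR=W
cmd 4: advance +9 → t=43, phase=(0,18,10,7) → FL=S FR=W RL=W RR=W

after cmd 1 (t=20): FL=W FR=W RL=W RR=S
after cmd 2 (t=22): FL=W FR=W RL=W RR=W
after cmd 3 (t=34): FL=W FR=W RL=S RR=W
after cmd 4 (t=43): FL=S FR=W RL=W RR=W


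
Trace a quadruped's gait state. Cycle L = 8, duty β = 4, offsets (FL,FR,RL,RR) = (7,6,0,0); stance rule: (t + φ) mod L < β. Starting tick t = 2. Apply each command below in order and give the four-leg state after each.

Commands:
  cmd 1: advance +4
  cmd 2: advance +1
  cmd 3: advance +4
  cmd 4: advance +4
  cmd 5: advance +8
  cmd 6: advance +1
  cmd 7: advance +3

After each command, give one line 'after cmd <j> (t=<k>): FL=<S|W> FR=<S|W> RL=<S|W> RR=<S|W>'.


start t=2: FL=S FR=S RL=S RR=S
cmd 1: advance +4 → t=6, phase=(5,4,6,6) → FL=W FR=W RL=W RR=W
cmd 2: advance +1 → t=7, phase=(6,5,7,7) → FL=W FR=W RL=W RR=W
cmd 3: advance +4 → t=11, phase=(2,1,3,3) → FL=S FR=S RL=S RR=S
cmd 4: advance +4 → t=15, phase=(6,5,7,7) → FL=W FR=W RL=W RR=W
cmd 5: advance +8 → t=23, phase=(6,5,7,7) → FL=W FR=W RL=W RR=W
cmd 6: advance +1 → t=24, phase=(7,6,0,0) → FL=W FR=W RL=S RR=S
cmd 7: advance +3 → t=27, phase=(2,1,3,3) → FL=S FR=S RL=S RR=S

after cmd 1 (t=6): FL=W FR=W RL=W RR=W
after cmd 2 (t=7): FL=W FR=W RL=W RR=W
after cmd 3 (t=11): FL=S FR=S RL=S RR=S
after cmd 4 (t=15): FL=W FR=W RL=W RR=W
after cmd 5 (t=23): FL=W FR=W RL=W RR=W
after cmd 6 (t=24): FL=W FR=W RL=S RR=S
after cmd 7 (t=27): FL=S FR=S RL=S RR=S


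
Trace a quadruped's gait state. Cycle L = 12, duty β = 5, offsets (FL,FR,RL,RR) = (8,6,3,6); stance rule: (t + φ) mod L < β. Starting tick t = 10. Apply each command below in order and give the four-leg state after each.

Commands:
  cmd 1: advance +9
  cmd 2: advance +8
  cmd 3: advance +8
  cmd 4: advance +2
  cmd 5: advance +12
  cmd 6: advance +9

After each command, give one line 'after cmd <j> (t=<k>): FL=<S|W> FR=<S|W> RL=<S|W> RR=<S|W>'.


start t=10: FL=W FR=S RL=S RR=S
cmd 1: advance +9 → t=19, phase=(3,1,10,1) → FL=S FR=S RL=W RR=S
cmd 2: advance +8 → t=27, phase=(11,9,6,9) → FL=W FR=W RL=W RR=W
cmd 3: advance +8 → t=35, phase=(7,5,2,5) → FL=W FR=W RL=S RR=W
cmd 4: advance +2 → t=37, phase=(9,7,4,7) → FL=W FR=W RL=S RR=W
cmd 5: advance +12 → t=49, phase=(9,7,4,7) → FL=W FR=W RL=S RR=W
cmd 6: advance +9 → t=58, phase=(6,4,1,4) → FL=W FR=S RL=S RR=S

after cmd 1 (t=19): FL=S FR=S RL=W RR=S
after cmd 2 (t=27): FL=W FR=W RL=W RR=W
after cmd 3 (t=35): FL=W FR=W RL=S RR=W
after cmd 4 (t=37): FL=W FR=W RL=S RR=W
after cmd 5 (t=49): FL=W FR=W RL=S RR=W
after cmd 6 (t=58): FL=W FR=S RL=S RR=S


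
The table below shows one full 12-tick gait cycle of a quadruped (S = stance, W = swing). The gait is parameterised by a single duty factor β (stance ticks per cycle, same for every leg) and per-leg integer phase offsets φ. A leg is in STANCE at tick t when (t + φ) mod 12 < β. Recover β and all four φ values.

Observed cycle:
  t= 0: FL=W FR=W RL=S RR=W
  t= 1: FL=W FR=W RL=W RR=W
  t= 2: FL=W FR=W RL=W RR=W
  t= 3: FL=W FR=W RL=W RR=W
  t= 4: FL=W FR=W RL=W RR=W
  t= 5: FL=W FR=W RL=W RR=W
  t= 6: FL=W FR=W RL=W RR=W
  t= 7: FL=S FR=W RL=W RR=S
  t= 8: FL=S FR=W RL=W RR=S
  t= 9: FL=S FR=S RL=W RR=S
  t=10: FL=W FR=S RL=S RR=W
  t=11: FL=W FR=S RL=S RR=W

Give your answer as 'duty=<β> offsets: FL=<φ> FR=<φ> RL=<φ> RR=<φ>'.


duty=3 offsets: FL=5 FR=3 RL=2 RR=5

duty β = stance ticks per leg = 3
FL: stance ticks = 3; W→S at t=7 → φ=5
FR: stance ticks = 3; W→S at t=9 → φ=3
RL: stance ticks = 3; W→S at t=10 → φ=2
RR: stance ticks = 3; W→S at t=7 → φ=5


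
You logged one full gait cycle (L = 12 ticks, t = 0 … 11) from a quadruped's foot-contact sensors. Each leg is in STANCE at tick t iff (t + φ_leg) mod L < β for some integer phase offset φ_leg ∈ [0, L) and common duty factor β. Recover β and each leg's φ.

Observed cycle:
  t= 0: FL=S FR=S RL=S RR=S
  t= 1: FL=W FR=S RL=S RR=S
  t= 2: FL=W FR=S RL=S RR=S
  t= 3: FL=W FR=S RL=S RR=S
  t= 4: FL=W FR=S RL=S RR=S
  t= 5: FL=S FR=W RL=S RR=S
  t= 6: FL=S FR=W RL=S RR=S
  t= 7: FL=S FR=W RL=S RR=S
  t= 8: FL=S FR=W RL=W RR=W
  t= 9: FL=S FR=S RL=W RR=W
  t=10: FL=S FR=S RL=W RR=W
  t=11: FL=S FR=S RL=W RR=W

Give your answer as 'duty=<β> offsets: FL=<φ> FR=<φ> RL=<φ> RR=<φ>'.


duty β = stance ticks per leg = 8
FL: stance ticks = 8; W→S at t=5 → φ=7
FR: stance ticks = 8; W→S at t=9 → φ=3
RL: stance ticks = 8; W→S at t=0 → φ=0
RR: stance ticks = 8; W→S at t=0 → φ=0

duty=8 offsets: FL=7 FR=3 RL=0 RR=0


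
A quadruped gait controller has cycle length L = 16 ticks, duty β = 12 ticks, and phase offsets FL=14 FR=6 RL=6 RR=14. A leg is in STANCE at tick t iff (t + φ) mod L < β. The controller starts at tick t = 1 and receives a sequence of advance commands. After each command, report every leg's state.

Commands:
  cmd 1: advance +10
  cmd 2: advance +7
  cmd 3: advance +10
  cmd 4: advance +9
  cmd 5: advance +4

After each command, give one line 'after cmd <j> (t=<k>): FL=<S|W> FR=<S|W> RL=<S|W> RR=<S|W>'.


after cmd 1 (t=11): FL=S FR=S RL=S RR=S
after cmd 2 (t=18): FL=S FR=S RL=S RR=S
after cmd 3 (t=28): FL=S FR=S RL=S RR=S
after cmd 4 (t=37): FL=S FR=S RL=S RR=S
after cmd 5 (t=41): FL=S FR=W RL=W RR=S

start t=1: FL=W FR=S RL=S RR=W
cmd 1: advance +10 → t=11, phase=(9,1,1,9) → FL=S FR=S RL=S RR=S
cmd 2: advance +7 → t=18, phase=(0,8,8,0) → FL=S FR=S RL=S RR=S
cmd 3: advance +10 → t=28, phase=(10,2,2,10) → FL=S FR=S RL=S RR=S
cmd 4: advance +9 → t=37, phase=(3,11,11,3) → FL=S FR=S RL=S RR=S
cmd 5: advance +4 → t=41, phase=(7,15,15,7) → FL=S FR=W RL=W RR=S


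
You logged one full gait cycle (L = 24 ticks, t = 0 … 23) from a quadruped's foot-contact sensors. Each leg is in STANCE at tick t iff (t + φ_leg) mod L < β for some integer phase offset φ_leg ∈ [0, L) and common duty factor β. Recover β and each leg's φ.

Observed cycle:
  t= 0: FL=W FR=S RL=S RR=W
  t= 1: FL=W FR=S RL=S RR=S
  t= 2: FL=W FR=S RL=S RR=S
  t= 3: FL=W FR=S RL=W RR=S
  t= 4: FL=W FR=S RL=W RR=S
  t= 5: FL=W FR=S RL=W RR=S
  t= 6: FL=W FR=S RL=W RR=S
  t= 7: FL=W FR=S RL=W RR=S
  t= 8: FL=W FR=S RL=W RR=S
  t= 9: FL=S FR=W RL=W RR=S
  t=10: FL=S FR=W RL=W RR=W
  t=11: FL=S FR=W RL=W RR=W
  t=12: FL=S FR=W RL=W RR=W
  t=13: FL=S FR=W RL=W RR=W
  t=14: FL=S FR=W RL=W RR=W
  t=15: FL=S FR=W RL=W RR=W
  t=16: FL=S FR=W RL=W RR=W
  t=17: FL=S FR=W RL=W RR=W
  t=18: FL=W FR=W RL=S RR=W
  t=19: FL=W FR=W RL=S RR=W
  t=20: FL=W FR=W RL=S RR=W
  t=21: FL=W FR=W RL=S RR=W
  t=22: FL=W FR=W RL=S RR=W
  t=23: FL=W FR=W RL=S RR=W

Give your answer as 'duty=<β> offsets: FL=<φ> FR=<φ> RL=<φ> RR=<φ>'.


duty=9 offsets: FL=15 FR=0 RL=6 RR=23

duty β = stance ticks per leg = 9
FL: stance ticks = 9; W→S at t=9 → φ=15
FR: stance ticks = 9; W→S at t=0 → φ=0
RL: stance ticks = 9; W→S at t=18 → φ=6
RR: stance ticks = 9; W→S at t=1 → φ=23


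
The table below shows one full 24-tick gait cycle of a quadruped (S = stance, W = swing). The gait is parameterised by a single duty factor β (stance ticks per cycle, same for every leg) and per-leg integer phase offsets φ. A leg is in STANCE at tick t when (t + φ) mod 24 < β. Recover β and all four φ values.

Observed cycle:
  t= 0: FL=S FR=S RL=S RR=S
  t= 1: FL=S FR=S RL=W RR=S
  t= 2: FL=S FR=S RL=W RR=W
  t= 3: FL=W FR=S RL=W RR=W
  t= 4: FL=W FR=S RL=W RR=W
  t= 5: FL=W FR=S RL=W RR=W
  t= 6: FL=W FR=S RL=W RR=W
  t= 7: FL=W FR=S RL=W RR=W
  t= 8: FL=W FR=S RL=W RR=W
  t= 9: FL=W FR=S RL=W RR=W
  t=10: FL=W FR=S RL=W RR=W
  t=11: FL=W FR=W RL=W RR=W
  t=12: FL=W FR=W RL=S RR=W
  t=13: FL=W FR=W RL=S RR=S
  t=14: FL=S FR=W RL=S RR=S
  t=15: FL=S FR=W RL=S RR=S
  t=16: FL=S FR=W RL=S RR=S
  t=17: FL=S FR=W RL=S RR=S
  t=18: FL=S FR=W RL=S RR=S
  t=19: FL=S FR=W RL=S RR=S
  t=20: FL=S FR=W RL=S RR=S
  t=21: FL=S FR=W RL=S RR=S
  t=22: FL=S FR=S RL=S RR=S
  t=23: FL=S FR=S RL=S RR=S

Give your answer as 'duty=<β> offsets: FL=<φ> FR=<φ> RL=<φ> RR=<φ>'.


duty β = stance ticks per leg = 13
FL: stance ticks = 13; W→S at t=14 → φ=10
FR: stance ticks = 13; W→S at t=22 → φ=2
RL: stance ticks = 13; W→S at t=12 → φ=12
RR: stance ticks = 13; W→S at t=13 → φ=11

duty=13 offsets: FL=10 FR=2 RL=12 RR=11


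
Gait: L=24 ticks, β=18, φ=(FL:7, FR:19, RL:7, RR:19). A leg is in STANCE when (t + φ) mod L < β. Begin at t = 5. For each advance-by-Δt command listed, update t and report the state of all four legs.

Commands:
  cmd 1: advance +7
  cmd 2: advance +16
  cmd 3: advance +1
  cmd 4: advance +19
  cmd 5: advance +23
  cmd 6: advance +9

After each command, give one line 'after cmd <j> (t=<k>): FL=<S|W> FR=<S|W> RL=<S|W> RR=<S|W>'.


start t=5: FL=S FR=S RL=S RR=S
cmd 1: advance +7 → t=12, phase=(19,7,19,7) → FL=W FR=S RL=W RR=S
cmd 2: advance +16 → t=28, phase=(11,23,11,23) → FL=S FR=W RL=S RR=W
cmd 3: advance +1 → t=29, phase=(12,0,12,0) → FL=S FR=S RL=S RR=S
cmd 4: advance +19 → t=48, phase=(7,19,7,19) → FL=S FR=W RL=S RR=W
cmd 5: advance +23 → t=71, phase=(6,18,6,18) → FL=S FR=W RL=S RR=W
cmd 6: advance +9 → t=80, phase=(15,3,15,3) → FL=S FR=S RL=S RR=S

after cmd 1 (t=12): FL=W FR=S RL=W RR=S
after cmd 2 (t=28): FL=S FR=W RL=S RR=W
after cmd 3 (t=29): FL=S FR=S RL=S RR=S
after cmd 4 (t=48): FL=S FR=W RL=S RR=W
after cmd 5 (t=71): FL=S FR=W RL=S RR=W
after cmd 6 (t=80): FL=S FR=S RL=S RR=S


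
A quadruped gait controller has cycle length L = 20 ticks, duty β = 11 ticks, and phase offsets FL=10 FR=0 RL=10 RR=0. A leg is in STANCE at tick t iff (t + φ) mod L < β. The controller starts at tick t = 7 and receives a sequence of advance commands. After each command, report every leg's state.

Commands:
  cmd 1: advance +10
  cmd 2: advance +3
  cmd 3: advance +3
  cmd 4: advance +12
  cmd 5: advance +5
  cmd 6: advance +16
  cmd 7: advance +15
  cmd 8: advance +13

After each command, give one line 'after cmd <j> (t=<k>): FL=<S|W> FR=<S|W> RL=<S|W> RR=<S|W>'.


start t=7: FL=W FR=S RL=W RR=S
cmd 1: advance +10 → t=17, phase=(7,17,7,17) → FL=S FR=W RL=S RR=W
cmd 2: advance +3 → t=20, phase=(10,0,10,0) → FL=S FR=S RL=S RR=S
cmd 3: advance +3 → t=23, phase=(13,3,13,3) → FL=W FR=S RL=W RR=S
cmd 4: advance +12 → t=35, phase=(5,15,5,15) → FL=S FR=W RL=S RR=W
cmd 5: advance +5 → t=40, phase=(10,0,10,0) → FL=S FR=S RL=S RR=S
cmd 6: advance +16 → t=56, phase=(6,16,6,16) → FL=S FR=W RL=S RR=W
cmd 7: advance +15 → t=71, phase=(1,11,1,11) → FL=S FR=W RL=S RR=W
cmd 8: advance +13 → t=84, phase=(14,4,14,4) → FL=W FR=S RL=W RR=S

after cmd 1 (t=17): FL=S FR=W RL=S RR=W
after cmd 2 (t=20): FL=S FR=S RL=S RR=S
after cmd 3 (t=23): FL=W FR=S RL=W RR=S
after cmd 4 (t=35): FL=S FR=W RL=S RR=W
after cmd 5 (t=40): FL=S FR=S RL=S RR=S
after cmd 6 (t=56): FL=S FR=W RL=S RR=W
after cmd 7 (t=71): FL=S FR=W RL=S RR=W
after cmd 8 (t=84): FL=W FR=S RL=W RR=S


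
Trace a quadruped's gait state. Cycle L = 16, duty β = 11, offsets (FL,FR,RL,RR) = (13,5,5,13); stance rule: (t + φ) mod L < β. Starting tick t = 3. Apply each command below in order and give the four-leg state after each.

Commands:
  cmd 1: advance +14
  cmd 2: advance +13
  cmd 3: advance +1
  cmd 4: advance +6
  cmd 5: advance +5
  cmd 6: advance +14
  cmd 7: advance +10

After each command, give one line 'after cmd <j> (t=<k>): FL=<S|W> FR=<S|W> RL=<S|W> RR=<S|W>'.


start t=3: FL=S FR=S RL=S RR=S
cmd 1: advance +14 → t=17, phase=(14,6,6,14) → FL=W FR=S RL=S RR=W
cmd 2: advance +13 → t=30, phase=(11,3,3,11) → FL=W FR=S RL=S RR=W
cmd 3: advance +1 → t=31, phase=(12,4,4,12) → FL=W FR=S RL=S RR=W
cmd 4: advance +6 → t=37, phase=(2,10,10,2) → FL=S FR=S RL=S RR=S
cmd 5: advance +5 → t=42, phase=(7,15,15,7) → FL=S FR=W RL=W RR=S
cmd 6: advance +14 → t=56, phase=(5,13,13,5) → FL=S FR=W RL=W RR=S
cmd 7: advance +10 → t=66, phase=(15,7,7,15) → FL=W FR=S RL=S RR=W

after cmd 1 (t=17): FL=W FR=S RL=S RR=W
after cmd 2 (t=30): FL=W FR=S RL=S RR=W
after cmd 3 (t=31): FL=W FR=S RL=S RR=W
after cmd 4 (t=37): FL=S FR=S RL=S RR=S
after cmd 5 (t=42): FL=S FR=W RL=W RR=S
after cmd 6 (t=56): FL=S FR=W RL=W RR=S
after cmd 7 (t=66): FL=W FR=S RL=S RR=W


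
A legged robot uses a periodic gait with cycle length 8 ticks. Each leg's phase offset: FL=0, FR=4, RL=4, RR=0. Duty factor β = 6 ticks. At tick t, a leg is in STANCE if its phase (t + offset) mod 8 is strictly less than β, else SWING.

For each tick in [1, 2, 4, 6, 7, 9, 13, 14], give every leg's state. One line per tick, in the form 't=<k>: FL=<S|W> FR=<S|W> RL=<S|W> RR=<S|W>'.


t=1: FL=S FR=S RL=S RR=S
t=2: FL=S FR=W RL=W RR=S
t=4: FL=S FR=S RL=S RR=S
t=6: FL=W FR=S RL=S RR=W
t=7: FL=W FR=S RL=S RR=W
t=9: FL=S FR=S RL=S RR=S
t=13: FL=S FR=S RL=S RR=S
t=14: FL=W FR=S RL=S RR=W

t=1: phase=(1,5,5,1) vs β=6 → FL=S FR=S RL=S RR=S
t=2: phase=(2,6,6,2) vs β=6 → FL=S FR=W RL=W RR=S
t=4: phase=(4,0,0,4) vs β=6 → FL=S FR=S RL=S RR=S
t=6: phase=(6,2,2,6) vs β=6 → FL=W FR=S RL=S RR=W
t=7: phase=(7,3,3,7) vs β=6 → FL=W FR=S RL=S RR=W
t=9: phase=(1,5,5,1) vs β=6 → FL=S FR=S RL=S RR=S
t=13: phase=(5,1,1,5) vs β=6 → FL=S FR=S RL=S RR=S
t=14: phase=(6,2,2,6) vs β=6 → FL=W FR=S RL=S RR=W
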